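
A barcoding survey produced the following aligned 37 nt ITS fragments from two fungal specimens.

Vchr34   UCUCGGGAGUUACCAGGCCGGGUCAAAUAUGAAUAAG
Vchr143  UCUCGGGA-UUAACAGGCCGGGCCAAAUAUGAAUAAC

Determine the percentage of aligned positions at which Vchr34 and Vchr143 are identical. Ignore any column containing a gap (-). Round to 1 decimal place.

Excluding the 1 gap column leaves 36 comparable sites.
Differing sites — 13:C/A; 23:U/C; 37:G/C.
33 of the 36 comparable sites match, so the percent identity is 33/36 × 100 = 91.7%.

91.7%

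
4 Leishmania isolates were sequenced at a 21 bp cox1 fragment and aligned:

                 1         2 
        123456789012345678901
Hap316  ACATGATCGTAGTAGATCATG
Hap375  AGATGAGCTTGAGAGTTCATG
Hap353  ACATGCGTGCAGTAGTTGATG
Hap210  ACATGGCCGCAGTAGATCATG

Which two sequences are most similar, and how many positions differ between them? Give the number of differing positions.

Pairwise Hamming distances:
  Hap316 vs Hap375: 7
  Hap316 vs Hap353: 6
  Hap316 vs Hap210: 3
  Hap375 vs Hap353: 9
  Hap375 vs Hap210: 9
  Hap353 vs Hap210: 5
The smallest is 3, between Hap316 and Hap210.

3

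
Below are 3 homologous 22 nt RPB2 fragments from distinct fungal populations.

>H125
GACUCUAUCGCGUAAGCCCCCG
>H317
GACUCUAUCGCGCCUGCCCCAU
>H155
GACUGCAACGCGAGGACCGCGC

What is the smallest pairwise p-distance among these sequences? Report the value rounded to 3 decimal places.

0.227

Pairwise Hamming distances:
  H125 vs H317: 5
  H125 vs H155: 10
  H317 vs H155: 10
The smallest is 5 mismatches, between H125 and H317; p = 5/22 = 0.227.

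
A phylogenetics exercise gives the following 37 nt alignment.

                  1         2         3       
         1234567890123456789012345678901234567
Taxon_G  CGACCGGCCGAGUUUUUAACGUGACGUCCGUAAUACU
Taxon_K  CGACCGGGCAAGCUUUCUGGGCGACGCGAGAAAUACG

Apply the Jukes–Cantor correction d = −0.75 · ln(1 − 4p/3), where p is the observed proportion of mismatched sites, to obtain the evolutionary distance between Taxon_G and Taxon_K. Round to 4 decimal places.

The sequences differ at positions 8 (C/G), 10 (G/A), 13 (U/C), 17 (U/C), 18 (A/U), 19 (A/G), 20 (C/G), 22 (U/C), 27 (U/C), 28 (C/G), 29 (C/A), 31 (U/A), 37 (U/G).
p = 13/37 = 0.351351.
d = −0.75 · ln(1 − (4/3)·0.351351) = −0.75 · ln(0.531532) = −0.75 · (-0.631992) = 0.4740.

0.4740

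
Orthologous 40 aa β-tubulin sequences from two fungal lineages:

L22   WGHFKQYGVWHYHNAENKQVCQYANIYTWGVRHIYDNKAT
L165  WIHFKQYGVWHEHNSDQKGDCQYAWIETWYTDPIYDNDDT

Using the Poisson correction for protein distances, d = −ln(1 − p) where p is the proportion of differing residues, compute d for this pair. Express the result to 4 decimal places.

0.4700

Mismatches occur at site 2 (G↔I), site 12 (Y↔E), site 15 (A↔S), site 16 (E↔D), site 17 (N↔Q), site 19 (Q↔G), site 20 (V↔D), site 25 (N↔W), site 27 (Y↔E), site 30 (G↔Y), site 31 (V↔T), site 32 (R↔D), site 33 (H↔P), site 38 (K↔D), site 39 (A↔D).
p = 15/40 = 0.375000.
d = −ln(1 − 0.375000) = −ln(0.625000) = 0.4700.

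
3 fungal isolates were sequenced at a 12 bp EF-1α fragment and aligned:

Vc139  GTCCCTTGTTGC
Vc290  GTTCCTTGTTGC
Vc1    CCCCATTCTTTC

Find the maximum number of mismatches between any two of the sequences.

Pairwise Hamming distances:
  Vc139 vs Vc290: 1
  Vc139 vs Vc1: 5
  Vc290 vs Vc1: 6
The largest is 6, between Vc290 and Vc1.

6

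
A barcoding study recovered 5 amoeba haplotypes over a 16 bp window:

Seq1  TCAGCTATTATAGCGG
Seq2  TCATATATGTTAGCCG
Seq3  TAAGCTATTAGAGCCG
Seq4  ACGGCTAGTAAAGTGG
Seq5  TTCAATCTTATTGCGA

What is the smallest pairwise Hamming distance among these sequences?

Pairwise Hamming distances:
  Seq1 vs Seq2: 5
  Seq1 vs Seq3: 3
  Seq1 vs Seq4: 5
  Seq1 vs Seq5: 7
  Seq2 vs Seq3: 6
  Seq2 vs Seq4: 10
  Seq2 vs Seq5: 9
  Seq3 vs Seq4: 7
  Seq3 vs Seq5: 9
  Seq4 vs Seq5: 11
The smallest is 3, between Seq1 and Seq3.

3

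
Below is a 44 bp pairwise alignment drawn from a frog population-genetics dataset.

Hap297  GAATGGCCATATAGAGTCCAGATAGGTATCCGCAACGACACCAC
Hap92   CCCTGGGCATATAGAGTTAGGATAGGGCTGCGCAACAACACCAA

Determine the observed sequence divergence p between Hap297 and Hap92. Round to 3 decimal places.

0.273

Mismatches occur at site 1 (G→C), site 2 (A→C), site 3 (A→C), site 7 (C→G), site 18 (C→T), site 19 (C→A), site 20 (A→G), site 27 (T→G), site 28 (A→C), site 30 (C→G), site 37 (G→A), site 44 (C→A).
There are 12 differences over 44 sites, so p = 12/44 = 0.273.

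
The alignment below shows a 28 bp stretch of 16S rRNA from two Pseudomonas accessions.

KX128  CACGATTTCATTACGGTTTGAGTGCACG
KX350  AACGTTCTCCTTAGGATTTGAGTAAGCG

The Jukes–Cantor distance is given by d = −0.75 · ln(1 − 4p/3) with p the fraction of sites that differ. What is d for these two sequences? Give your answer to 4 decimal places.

0.4197

The sequences differ at positions 1 (C/A), 5 (A/T), 7 (T/C), 10 (A/C), 14 (C/G), 16 (G/A), 24 (G/A), 25 (C/A), 26 (A/G).
p = 9/28 = 0.321429.
d = −0.75 · ln(1 − (4/3)·0.321429) = −0.75 · ln(0.571428) = −0.75 · (-0.559617) = 0.4197.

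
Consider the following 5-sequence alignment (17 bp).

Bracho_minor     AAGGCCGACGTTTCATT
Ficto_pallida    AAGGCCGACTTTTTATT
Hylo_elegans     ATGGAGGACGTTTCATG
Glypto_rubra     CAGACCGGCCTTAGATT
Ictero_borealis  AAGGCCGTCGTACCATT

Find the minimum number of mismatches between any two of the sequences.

Pairwise Hamming distances:
  Bracho_minor vs Ficto_pallida: 2
  Bracho_minor vs Hylo_elegans: 4
  Bracho_minor vs Glypto_rubra: 6
  Bracho_minor vs Ictero_borealis: 3
  Ficto_pallida vs Hylo_elegans: 6
  Ficto_pallida vs Glypto_rubra: 6
  Ficto_pallida vs Ictero_borealis: 5
  Hylo_elegans vs Glypto_rubra: 10
  Hylo_elegans vs Ictero_borealis: 7
  Glypto_rubra vs Ictero_borealis: 7
The smallest is 2, between Bracho_minor and Ficto_pallida.

2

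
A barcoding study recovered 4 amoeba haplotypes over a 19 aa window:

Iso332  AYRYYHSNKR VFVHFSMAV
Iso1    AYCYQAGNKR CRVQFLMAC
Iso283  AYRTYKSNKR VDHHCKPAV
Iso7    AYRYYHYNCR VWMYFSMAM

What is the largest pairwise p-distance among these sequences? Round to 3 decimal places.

0.684

Pairwise Hamming distances:
  Iso332 vs Iso1: 9
  Iso332 vs Iso283: 7
  Iso332 vs Iso7: 6
  Iso1 vs Iso283: 13
  Iso1 vs Iso7: 11
  Iso283 vs Iso7: 11
The largest is 13 mismatches, between Iso1 and Iso283; p = 13/19 = 0.684.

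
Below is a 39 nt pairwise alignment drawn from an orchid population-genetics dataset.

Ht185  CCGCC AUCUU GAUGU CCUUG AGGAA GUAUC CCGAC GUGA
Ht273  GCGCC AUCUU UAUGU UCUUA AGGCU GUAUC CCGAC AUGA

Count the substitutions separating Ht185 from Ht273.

Mismatches occur at site 1 (C↔G), site 11 (G↔U), site 16 (C↔U), site 20 (G↔A), site 24 (A↔C), site 25 (A↔U), site 36 (G↔A).
That gives 7 mismatches out of 39 aligned sites, so the Hamming distance is 7.

7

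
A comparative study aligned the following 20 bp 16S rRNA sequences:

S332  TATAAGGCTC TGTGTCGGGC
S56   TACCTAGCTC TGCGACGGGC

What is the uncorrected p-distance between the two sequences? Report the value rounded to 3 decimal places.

0.300

The sequences differ at positions 3 (T/C), 4 (A/C), 5 (A/T), 6 (G/A), 13 (T/C), 15 (T/A).
There are 6 differences over 20 sites, so p = 6/20 = 0.300.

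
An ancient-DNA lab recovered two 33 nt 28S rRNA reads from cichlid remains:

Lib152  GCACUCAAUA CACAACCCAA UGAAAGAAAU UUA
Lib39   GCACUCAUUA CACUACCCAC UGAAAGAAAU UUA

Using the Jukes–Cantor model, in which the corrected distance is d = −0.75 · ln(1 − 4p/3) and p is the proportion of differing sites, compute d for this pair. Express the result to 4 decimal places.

Differing sites — 8:A/U; 14:A/U; 20:A/C.
p = 3/33 = 0.090909.
d = −0.75 · ln(1 − (4/3)·0.090909) = −0.75 · ln(0.878788) = −0.75 · (-0.129212) = 0.0969.

0.0969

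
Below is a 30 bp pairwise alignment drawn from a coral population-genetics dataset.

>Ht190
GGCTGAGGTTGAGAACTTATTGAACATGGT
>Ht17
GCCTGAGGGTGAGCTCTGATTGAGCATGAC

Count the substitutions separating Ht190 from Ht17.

8

The sequences differ at positions 2 (G/C), 9 (T/G), 14 (A/C), 15 (A/T), 18 (T/G), 24 (A/G), 29 (G/A), 30 (T/C).
That gives 8 mismatches out of 30 aligned sites, so the Hamming distance is 8.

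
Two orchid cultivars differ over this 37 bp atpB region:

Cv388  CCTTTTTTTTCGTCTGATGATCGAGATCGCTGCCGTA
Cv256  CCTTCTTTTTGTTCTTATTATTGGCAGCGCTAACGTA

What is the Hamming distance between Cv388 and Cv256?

11

Differing sites — 5:T/C; 11:C/G; 12:G/T; 16:G/T; 19:G/T; 22:C/T; 24:A/G; 25:G/C; 27:T/G; 32:G/A; 33:C/A.
That gives 11 mismatches out of 37 aligned sites, so the Hamming distance is 11.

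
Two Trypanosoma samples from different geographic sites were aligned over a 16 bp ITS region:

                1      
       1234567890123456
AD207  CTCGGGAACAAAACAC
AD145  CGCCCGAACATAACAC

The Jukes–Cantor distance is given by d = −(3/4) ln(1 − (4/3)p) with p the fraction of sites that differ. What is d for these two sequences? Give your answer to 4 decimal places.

0.3041

The sequences differ at positions 2 (T/G), 4 (G/C), 5 (G/C), 11 (A/T).
p = 4/16 = 0.250000.
d = −0.75 · ln(1 − (4/3)·0.250000) = −0.75 · ln(0.666667) = −0.75 · (-0.405465) = 0.3041.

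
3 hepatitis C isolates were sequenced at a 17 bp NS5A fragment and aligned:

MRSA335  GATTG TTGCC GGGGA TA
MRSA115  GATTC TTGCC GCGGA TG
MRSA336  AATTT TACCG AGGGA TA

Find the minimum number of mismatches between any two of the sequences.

3

Pairwise Hamming distances:
  MRSA335 vs MRSA115: 3
  MRSA335 vs MRSA336: 6
  MRSA115 vs MRSA336: 8
The smallest is 3, between MRSA335 and MRSA115.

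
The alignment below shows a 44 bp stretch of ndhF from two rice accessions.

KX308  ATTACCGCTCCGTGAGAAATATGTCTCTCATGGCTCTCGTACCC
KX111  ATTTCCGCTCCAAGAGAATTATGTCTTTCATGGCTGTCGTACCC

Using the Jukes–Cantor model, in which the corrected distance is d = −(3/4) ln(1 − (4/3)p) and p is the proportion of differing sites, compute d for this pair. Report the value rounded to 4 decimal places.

Mismatches occur at site 4 (A↔T), site 12 (G↔A), site 13 (T↔A), site 19 (A↔T), site 27 (C↔T), site 36 (C↔G).
p = 6/44 = 0.136364.
d = −0.75 · ln(1 − (4/3)·0.136364) = −0.75 · ln(0.818181) = −0.75 · (-0.200672) = 0.1505.

0.1505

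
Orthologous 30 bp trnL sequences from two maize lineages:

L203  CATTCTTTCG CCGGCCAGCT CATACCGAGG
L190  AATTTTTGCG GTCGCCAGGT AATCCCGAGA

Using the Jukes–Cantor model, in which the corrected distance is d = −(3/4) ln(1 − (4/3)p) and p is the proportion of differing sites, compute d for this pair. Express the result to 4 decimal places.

0.4408

Differing sites — 1:C/A; 5:C/T; 8:T/G; 11:C/G; 12:C/T; 13:G/C; 19:C/G; 21:C/A; 24:A/C; 30:G/A.
p = 10/30 = 0.333333.
d = −0.75 · ln(1 − (4/3)·0.333333) = −0.75 · ln(0.555556) = −0.75 · (-0.587786) = 0.4408.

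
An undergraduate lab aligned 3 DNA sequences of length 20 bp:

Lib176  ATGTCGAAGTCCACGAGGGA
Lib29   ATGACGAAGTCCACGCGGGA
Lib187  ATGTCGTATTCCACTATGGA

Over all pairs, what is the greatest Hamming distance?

6

Pairwise Hamming distances:
  Lib176 vs Lib29: 2
  Lib176 vs Lib187: 4
  Lib29 vs Lib187: 6
The largest is 6, between Lib29 and Lib187.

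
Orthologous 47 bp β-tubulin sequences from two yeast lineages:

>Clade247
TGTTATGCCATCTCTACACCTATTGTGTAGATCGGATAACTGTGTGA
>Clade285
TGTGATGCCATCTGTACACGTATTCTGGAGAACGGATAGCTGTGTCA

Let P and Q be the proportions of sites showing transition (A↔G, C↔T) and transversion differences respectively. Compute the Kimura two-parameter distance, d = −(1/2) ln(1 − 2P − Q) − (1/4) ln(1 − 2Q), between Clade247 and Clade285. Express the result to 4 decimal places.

Differing sites — 4:T/G (Tv); 14:C/G (Tv); 20:C/G (Tv); 25:G/C (Tv); 28:T/G (Tv); 32:T/A (Tv); 39:A/G (Ti); 46:G/C (Tv).
Of the 8 differences, 1 transition and 7 transversions over 47 sites: P = 1/47 = 0.021277, Q = 7/47 = 0.148936.
d = −0.5·ln(0.808510) − 0.25·ln(0.702128) = −0.5·(-0.212562) − 0.25·(-0.353640) = 0.1947.

0.1947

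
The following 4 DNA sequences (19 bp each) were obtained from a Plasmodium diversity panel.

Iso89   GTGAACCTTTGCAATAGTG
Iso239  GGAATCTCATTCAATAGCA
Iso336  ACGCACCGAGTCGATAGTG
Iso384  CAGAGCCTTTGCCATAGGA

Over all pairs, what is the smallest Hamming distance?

6

Pairwise Hamming distances:
  Iso89 vs Iso239: 9
  Iso89 vs Iso336: 8
  Iso89 vs Iso384: 6
  Iso239 vs Iso336: 11
  Iso239 vs Iso384: 10
  Iso336 vs Iso384: 11
The smallest is 6, between Iso89 and Iso384.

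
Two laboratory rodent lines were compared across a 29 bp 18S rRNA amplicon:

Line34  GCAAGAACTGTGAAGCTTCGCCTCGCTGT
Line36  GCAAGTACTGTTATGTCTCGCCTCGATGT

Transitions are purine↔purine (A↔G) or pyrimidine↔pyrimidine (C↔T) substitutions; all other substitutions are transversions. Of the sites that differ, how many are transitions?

2

The sequences differ at positions 6 (A/T, transversion), 12 (G/T, transversion), 14 (A/T, transversion), 16 (C/T, transition), 17 (T/C, transition), 26 (C/A, transversion).
Of the 6 differences, 2 transitions and 4 transversions, so the answer is 2.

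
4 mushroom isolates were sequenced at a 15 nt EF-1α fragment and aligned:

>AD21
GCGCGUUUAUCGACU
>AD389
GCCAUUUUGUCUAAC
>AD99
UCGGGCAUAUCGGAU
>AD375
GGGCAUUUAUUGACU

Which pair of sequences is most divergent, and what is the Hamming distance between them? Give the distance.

10

Pairwise Hamming distances:
  AD21 vs AD389: 7
  AD21 vs AD99: 6
  AD21 vs AD375: 3
  AD389 vs AD99: 10
  AD389 vs AD375: 9
  AD99 vs AD375: 9
The largest is 10, between AD389 and AD99.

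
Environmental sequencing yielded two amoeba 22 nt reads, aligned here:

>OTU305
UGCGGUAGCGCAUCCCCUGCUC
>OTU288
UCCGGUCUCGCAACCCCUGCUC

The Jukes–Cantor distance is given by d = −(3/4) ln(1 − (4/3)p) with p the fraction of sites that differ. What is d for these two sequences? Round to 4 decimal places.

0.2082

Mismatches occur at site 2 (G↔C), site 7 (A↔C), site 8 (G↔U), site 13 (U↔A).
p = 4/22 = 0.181818.
d = −0.75 · ln(1 − (4/3)·0.181818) = −0.75 · ln(0.757576) = −0.75 · (-0.277631) = 0.2082.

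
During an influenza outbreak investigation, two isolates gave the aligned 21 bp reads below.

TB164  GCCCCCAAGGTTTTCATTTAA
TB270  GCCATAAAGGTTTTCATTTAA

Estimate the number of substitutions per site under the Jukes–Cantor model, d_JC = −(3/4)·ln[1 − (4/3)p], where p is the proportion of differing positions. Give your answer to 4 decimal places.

The sequences differ at positions 4 (C/A), 5 (C/T), 6 (C/A).
p = 3/21 = 0.142857.
d = −0.75 · ln(1 − (4/3)·0.142857) = −0.75 · ln(0.809524) = −0.75 · (-0.211309) = 0.1585.

0.1585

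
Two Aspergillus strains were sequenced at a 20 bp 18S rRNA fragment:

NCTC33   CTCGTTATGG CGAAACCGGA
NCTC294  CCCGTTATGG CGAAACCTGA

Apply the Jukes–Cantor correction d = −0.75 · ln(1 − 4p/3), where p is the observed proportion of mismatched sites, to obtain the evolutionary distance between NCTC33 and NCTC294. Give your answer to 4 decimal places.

0.1073

Mismatches occur at site 2 (T↔C), site 18 (G↔T).
p = 2/20 = 0.100000.
d = −0.75 · ln(1 − (4/3)·0.100000) = −0.75 · ln(0.866667) = −0.75 · (-0.143100) = 0.1073.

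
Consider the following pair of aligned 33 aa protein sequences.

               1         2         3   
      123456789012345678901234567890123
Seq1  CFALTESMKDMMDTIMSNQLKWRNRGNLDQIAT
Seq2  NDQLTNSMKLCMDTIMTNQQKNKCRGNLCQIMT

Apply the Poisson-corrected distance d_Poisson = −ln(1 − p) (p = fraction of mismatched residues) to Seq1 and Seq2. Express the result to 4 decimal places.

0.5008

Mismatches occur at site 1 (C↔N), site 2 (F↔D), site 3 (A↔Q), site 6 (E↔N), site 10 (D↔L), site 11 (M↔C), site 17 (S↔T), site 20 (L↔Q), site 22 (W↔N), site 23 (R↔K), site 24 (N↔C), site 29 (D↔C), site 32 (A↔M).
p = 13/33 = 0.393939.
d = −ln(1 − 0.393939) = −ln(0.606061) = 0.5008.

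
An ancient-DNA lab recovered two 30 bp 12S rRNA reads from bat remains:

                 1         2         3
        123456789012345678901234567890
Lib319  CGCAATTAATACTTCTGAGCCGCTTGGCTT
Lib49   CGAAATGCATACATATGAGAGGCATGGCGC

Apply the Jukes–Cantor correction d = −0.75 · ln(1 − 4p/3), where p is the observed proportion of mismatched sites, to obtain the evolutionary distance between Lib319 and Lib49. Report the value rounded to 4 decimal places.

The sequences differ at positions 3 (C/A), 7 (T/G), 8 (A/C), 13 (T/A), 15 (C/A), 20 (C/A), 21 (C/G), 24 (T/A), 29 (T/G), 30 (T/C).
p = 10/30 = 0.333333.
d = −0.75 · ln(1 − (4/3)·0.333333) = −0.75 · ln(0.555556) = −0.75 · (-0.587786) = 0.4408.

0.4408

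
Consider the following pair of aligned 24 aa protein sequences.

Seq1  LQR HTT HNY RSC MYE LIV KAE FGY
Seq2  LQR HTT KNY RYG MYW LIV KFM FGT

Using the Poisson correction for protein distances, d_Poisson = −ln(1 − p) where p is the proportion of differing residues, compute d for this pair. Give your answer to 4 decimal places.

The sequences differ at positions 7 (H/K), 11 (S/Y), 12 (C/G), 15 (E/W), 20 (A/F), 21 (E/M), 24 (Y/T).
p = 7/24 = 0.291667.
d = −ln(1 − 0.291667) = −ln(0.708333) = 0.3448.

0.3448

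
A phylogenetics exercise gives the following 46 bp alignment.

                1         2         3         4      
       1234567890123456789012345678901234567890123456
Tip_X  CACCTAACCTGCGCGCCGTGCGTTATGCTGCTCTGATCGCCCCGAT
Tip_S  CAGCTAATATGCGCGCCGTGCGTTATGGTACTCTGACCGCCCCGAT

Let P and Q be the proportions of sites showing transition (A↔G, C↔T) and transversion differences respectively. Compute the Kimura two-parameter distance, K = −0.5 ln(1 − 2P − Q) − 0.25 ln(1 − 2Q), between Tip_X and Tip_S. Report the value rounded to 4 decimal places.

The sequences differ at positions 3 (C/G, transversion), 8 (C/T, transition), 9 (C/A, transversion), 28 (C/G, transversion), 30 (G/A, transition), 37 (T/C, transition).
Of the 6 differences, 3 transitions and 3 transversions over 46 sites: P = 3/46 = 0.065217, Q = 3/46 = 0.065217.
d = −0.5·ln(0.804349) − 0.25·ln(0.869566) = −0.5·(-0.217722) − 0.25·(-0.139761) = 0.1438.

0.1438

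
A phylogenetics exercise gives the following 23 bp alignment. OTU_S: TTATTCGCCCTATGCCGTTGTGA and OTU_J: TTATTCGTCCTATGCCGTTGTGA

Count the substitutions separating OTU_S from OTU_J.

Differing sites — 8:C/T.
That gives 1 mismatch out of 23 aligned sites, so the Hamming distance is 1.

1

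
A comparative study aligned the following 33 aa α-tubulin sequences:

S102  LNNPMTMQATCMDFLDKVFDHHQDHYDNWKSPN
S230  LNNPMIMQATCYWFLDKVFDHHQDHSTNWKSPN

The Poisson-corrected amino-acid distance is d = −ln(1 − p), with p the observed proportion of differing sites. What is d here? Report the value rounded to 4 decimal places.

0.1643

Differing sites — 6:T/I; 12:M/Y; 13:D/W; 26:Y/S; 27:D/T.
p = 5/33 = 0.151515.
d = −ln(1 − 0.151515) = −ln(0.848485) = 0.1643.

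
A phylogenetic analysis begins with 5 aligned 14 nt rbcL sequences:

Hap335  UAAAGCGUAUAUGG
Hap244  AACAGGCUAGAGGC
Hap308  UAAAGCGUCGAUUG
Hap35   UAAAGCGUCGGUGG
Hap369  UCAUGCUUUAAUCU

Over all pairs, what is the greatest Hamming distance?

11

Pairwise Hamming distances:
  Hap335 vs Hap244: 7
  Hap335 vs Hap308: 3
  Hap335 vs Hap35: 3
  Hap335 vs Hap369: 7
  Hap244 vs Hap308: 8
  Hap244 vs Hap35: 8
  Hap244 vs Hap369: 11
  Hap308 vs Hap35: 2
  Hap308 vs Hap369: 7
  Hap35 vs Hap369: 8
The largest is 11, between Hap244 and Hap369.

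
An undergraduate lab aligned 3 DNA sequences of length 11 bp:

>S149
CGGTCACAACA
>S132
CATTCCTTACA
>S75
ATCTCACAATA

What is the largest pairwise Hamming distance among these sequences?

7

Pairwise Hamming distances:
  S149 vs S132: 5
  S149 vs S75: 4
  S132 vs S75: 7
The largest is 7, between S132 and S75.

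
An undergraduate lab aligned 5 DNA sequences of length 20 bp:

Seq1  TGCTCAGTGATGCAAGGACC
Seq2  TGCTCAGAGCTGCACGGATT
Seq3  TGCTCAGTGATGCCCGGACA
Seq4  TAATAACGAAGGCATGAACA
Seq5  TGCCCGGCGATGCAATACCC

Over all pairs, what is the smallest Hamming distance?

Pairwise Hamming distances:
  Seq1 vs Seq2: 5
  Seq1 vs Seq3: 3
  Seq1 vs Seq4: 10
  Seq1 vs Seq5: 6
  Seq2 vs Seq3: 5
  Seq2 vs Seq4: 12
  Seq2 vs Seq5: 10
  Seq3 vs Seq4: 10
  Seq3 vs Seq5: 9
  Seq4 vs Seq5: 13
The smallest is 3, between Seq1 and Seq3.

3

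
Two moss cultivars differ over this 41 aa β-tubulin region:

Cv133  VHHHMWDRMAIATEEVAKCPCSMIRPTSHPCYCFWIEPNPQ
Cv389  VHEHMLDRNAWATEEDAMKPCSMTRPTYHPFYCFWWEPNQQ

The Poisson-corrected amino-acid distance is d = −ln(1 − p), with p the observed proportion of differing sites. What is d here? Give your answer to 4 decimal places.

0.3463

The sequences differ at positions 3 (H/E), 6 (W/L), 9 (M/N), 11 (I/W), 16 (V/D), 18 (K/M), 19 (C/K), 24 (I/T), 28 (S/Y), 31 (C/F), 36 (I/W), 40 (P/Q).
p = 12/41 = 0.292683.
d = −ln(1 − 0.292683) = −ln(0.707317) = 0.3463.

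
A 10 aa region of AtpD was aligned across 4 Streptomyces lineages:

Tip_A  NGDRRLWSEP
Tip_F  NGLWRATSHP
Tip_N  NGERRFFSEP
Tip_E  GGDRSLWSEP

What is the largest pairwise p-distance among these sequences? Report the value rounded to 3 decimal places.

0.700

Pairwise Hamming distances:
  Tip_A vs Tip_F: 5
  Tip_A vs Tip_N: 3
  Tip_A vs Tip_E: 2
  Tip_F vs Tip_N: 5
  Tip_F vs Tip_E: 7
  Tip_N vs Tip_E: 5
The largest is 7 mismatches, between Tip_F and Tip_E; p = 7/10 = 0.700.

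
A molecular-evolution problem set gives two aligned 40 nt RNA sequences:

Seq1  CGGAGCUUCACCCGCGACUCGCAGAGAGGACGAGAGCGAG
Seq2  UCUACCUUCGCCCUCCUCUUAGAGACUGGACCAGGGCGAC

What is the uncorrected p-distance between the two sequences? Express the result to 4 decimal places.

Mismatches occur at site 1 (C↔U), site 2 (G↔C), site 3 (G↔U), site 5 (G↔C), site 10 (A↔G), site 14 (G↔U), site 16 (G↔C), site 17 (A↔U), site 20 (C↔U), site 21 (G↔A), site 22 (C↔G), site 26 (G↔C), site 27 (A↔U), site 32 (G↔C), site 35 (A↔G), site 40 (G↔C).
There are 16 differences over 40 sites, so p = 16/40 = 0.4000.

0.4000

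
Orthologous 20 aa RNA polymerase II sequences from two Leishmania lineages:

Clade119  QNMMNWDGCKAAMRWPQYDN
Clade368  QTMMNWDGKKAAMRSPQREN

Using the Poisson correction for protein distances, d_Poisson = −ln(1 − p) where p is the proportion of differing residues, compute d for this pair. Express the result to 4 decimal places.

0.2877

Differing sites — 2:N/T; 9:C/K; 15:W/S; 18:Y/R; 19:D/E.
p = 5/20 = 0.250000.
d = −ln(1 − 0.250000) = −ln(0.750000) = 0.2877.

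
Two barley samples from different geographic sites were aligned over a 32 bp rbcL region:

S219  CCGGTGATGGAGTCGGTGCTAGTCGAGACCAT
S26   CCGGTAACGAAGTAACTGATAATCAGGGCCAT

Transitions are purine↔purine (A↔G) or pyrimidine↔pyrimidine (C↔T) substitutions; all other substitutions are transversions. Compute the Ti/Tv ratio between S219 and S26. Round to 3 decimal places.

Differing sites — 6:G/A (Ti); 8:T/C (Ti); 10:G/A (Ti); 14:C/A (Tv); 15:G/A (Ti); 16:G/C (Tv); 19:C/A (Tv); 22:G/A (Ti); 25:G/A (Ti); 26:A/G (Ti); 28:A/G (Ti).
Of the 11 differences, 8 transitions and 3 transversions, so Ti/Tv = 8/3 = 2.667.

2.667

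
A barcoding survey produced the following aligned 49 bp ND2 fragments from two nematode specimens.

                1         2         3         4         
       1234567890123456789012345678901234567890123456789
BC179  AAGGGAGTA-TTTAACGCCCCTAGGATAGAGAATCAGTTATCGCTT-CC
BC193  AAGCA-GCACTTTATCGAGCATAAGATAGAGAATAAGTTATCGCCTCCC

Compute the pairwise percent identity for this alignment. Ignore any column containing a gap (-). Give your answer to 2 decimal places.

Excluding the 3 gap columns leaves 46 comparable sites.
Differing sites — 4:G/C; 5:G/A; 8:T/C; 15:A/T; 18:C/A; 19:C/G; 21:C/A; 24:G/A; 35:C/A; 45:T/C.
36 of the 46 comparable sites match, so the percent identity is 36/46 × 100 = 78.26%.

78.26%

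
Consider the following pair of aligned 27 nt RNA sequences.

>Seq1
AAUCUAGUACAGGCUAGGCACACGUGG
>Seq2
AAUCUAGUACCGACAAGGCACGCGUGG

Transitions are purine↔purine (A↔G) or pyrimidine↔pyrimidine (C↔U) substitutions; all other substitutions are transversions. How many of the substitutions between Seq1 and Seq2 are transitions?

Differing sites — 11:A/C (Tv); 13:G/A (Ti); 15:U/A (Tv); 22:A/G (Ti).
Of the 4 differences, 2 transitions and 2 transversions, so the answer is 2.

2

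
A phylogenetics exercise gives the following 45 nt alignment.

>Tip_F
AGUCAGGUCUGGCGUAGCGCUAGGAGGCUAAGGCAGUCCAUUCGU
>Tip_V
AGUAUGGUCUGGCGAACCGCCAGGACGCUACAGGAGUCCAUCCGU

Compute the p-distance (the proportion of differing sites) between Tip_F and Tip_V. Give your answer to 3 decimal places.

0.222

Differing sites — 4:C/A; 5:A/U; 15:U/A; 17:G/C; 21:U/C; 26:G/C; 31:A/C; 32:G/A; 34:C/G; 42:U/C.
There are 10 differences over 45 sites, so p = 10/45 = 0.222.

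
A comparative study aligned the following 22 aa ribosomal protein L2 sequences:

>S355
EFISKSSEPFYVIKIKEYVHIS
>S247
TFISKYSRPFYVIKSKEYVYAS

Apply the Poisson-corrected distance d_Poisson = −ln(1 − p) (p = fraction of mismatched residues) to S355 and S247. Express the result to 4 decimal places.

Differing sites — 1:E/T; 6:S/Y; 8:E/R; 15:I/S; 20:H/Y; 21:I/A.
p = 6/22 = 0.272727.
d = −ln(1 − 0.272727) = −ln(0.727273) = 0.3185.

0.3185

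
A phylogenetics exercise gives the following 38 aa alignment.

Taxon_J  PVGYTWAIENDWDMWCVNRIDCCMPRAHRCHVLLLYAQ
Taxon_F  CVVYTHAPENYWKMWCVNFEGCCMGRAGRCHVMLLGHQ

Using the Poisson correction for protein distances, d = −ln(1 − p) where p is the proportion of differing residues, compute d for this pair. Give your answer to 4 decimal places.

Mismatches occur at site 1 (P→C), site 3 (G→V), site 6 (W→H), site 8 (I→P), site 11 (D→Y), site 13 (D→K), site 19 (R→F), site 20 (I→E), site 21 (D→G), site 25 (P→G), site 28 (H→G), site 33 (L→M), site 36 (Y→G), site 37 (A→H).
p = 14/38 = 0.368421.
d = −ln(1 − 0.368421) = −ln(0.631579) = 0.4595.

0.4595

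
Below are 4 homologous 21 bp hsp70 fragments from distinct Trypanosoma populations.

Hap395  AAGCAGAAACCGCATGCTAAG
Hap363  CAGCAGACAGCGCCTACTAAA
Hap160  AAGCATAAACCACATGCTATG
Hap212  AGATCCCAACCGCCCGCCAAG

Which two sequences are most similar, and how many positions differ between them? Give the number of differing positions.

Pairwise Hamming distances:
  Hap395 vs Hap363: 6
  Hap395 vs Hap160: 3
  Hap395 vs Hap212: 9
  Hap363 vs Hap160: 9
  Hap363 vs Hap212: 13
  Hap160 vs Hap212: 11
The smallest is 3, between Hap395 and Hap160.

3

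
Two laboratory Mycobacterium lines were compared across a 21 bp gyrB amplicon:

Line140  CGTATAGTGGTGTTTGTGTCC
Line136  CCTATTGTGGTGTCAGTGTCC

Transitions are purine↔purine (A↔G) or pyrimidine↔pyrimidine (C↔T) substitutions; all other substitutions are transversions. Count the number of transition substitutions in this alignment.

1

The sequences differ at positions 2 (G/C, transversion), 6 (A/T, transversion), 14 (T/C, transition), 15 (T/A, transversion).
Of the 4 differences, 1 transition and 3 transversions, so the answer is 1.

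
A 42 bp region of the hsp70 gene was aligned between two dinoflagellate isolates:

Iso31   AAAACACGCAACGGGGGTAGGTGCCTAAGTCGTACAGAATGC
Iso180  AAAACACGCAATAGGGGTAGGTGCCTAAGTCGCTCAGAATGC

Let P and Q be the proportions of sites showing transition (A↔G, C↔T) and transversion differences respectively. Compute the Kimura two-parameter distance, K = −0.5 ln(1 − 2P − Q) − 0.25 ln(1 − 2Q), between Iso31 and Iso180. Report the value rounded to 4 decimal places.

Mismatches occur at site 12 (C/T, transition), site 13 (G/A, transition), site 33 (T/C, transition), site 34 (A/T, transversion).
Of the 4 differences, 3 transitions and 1 transversion over 42 sites: P = 3/42 = 0.071429, Q = 1/42 = 0.023810.
d = −0.5·ln(0.833332) − 0.25·ln(0.952380) = −0.5·(-0.182323) − 0.25·(-0.048791) = 0.1034.

0.1034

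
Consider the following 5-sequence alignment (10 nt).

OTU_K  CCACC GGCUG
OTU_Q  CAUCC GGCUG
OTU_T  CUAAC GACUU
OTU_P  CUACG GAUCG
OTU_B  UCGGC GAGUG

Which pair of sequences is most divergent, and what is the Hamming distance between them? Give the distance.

Pairwise Hamming distances:
  OTU_K vs OTU_Q: 2
  OTU_K vs OTU_T: 4
  OTU_K vs OTU_P: 5
  OTU_K vs OTU_B: 5
  OTU_Q vs OTU_T: 5
  OTU_Q vs OTU_P: 6
  OTU_Q vs OTU_B: 6
  OTU_T vs OTU_P: 5
  OTU_T vs OTU_B: 6
  OTU_P vs OTU_B: 7
The largest is 7, between OTU_P and OTU_B.

7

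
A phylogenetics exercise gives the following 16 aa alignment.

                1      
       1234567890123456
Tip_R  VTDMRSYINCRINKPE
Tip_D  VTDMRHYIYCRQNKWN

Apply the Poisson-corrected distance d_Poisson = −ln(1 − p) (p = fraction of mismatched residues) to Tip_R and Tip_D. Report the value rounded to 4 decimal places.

0.3747

Differing sites — 6:S/H; 9:N/Y; 12:I/Q; 15:P/W; 16:E/N.
p = 5/16 = 0.312500.
d = −ln(1 − 0.312500) = −ln(0.687500) = 0.3747.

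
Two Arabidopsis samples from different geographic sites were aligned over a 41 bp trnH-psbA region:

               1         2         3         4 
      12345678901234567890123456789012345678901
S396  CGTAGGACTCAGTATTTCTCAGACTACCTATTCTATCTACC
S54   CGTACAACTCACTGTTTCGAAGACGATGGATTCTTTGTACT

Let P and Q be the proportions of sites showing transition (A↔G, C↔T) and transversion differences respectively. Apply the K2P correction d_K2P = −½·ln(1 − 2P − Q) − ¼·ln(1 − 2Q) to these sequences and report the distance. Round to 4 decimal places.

0.4123

Differing sites — 5:G/C (Tv); 6:G/A (Ti); 12:G/C (Tv); 14:A/G (Ti); 19:T/G (Tv); 20:C/A (Tv); 25:T/G (Tv); 27:C/T (Ti); 28:C/G (Tv); 29:T/G (Tv); 35:A/T (Tv); 37:C/G (Tv); 41:C/T (Ti).
Of the 13 differences, 4 transitions and 9 transversions over 41 sites: P = 4/41 = 0.097561, Q = 9/41 = 0.219512.
d = −0.5·ln(0.585366) − 0.25·ln(0.560976) = −0.5·(-0.535518) − 0.25·(-0.578077) = 0.4123.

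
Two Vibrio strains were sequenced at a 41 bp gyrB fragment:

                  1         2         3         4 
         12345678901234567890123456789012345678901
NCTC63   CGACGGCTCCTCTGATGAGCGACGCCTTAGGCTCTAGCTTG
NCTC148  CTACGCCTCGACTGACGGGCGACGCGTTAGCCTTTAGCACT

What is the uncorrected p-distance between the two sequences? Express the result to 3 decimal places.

0.293

Differing sites — 2:G/T; 6:G/C; 10:C/G; 11:T/A; 16:T/C; 18:A/G; 26:C/G; 31:G/C; 34:C/T; 39:T/A; 40:T/C; 41:G/T.
There are 12 differences over 41 sites, so p = 12/41 = 0.293.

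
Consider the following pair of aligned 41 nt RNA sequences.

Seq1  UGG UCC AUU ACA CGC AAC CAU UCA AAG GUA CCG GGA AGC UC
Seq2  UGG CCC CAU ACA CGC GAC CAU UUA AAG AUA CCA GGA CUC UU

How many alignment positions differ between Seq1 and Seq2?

10

Differing sites — 4:U/C; 7:A/C; 8:U/A; 16:A/G; 23:C/U; 28:G/A; 33:G/A; 37:A/C; 38:G/U; 41:C/U.
That gives 10 mismatches out of 41 aligned sites, so the Hamming distance is 10.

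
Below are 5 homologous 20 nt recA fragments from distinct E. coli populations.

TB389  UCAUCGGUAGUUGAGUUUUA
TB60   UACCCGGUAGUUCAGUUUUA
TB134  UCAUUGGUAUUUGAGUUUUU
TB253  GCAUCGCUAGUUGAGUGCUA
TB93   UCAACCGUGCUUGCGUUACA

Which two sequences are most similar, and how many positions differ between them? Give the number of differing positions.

3

Pairwise Hamming distances:
  TB389 vs TB60: 4
  TB389 vs TB134: 3
  TB389 vs TB253: 4
  TB389 vs TB93: 7
  TB60 vs TB134: 7
  TB60 vs TB253: 8
  TB60 vs TB93: 10
  TB134 vs TB253: 7
  TB134 vs TB93: 9
  TB253 vs TB93: 10
The smallest is 3, between TB389 and TB134.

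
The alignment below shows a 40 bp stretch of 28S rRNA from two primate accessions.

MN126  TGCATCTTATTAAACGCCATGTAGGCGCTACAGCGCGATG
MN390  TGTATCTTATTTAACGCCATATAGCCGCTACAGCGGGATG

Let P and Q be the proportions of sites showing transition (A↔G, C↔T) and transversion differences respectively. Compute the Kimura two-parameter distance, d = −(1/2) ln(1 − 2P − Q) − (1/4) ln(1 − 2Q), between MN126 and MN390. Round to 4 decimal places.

0.1368

Differing sites — 3:C/T (Ti); 12:A/T (Tv); 21:G/A (Ti); 25:G/C (Tv); 36:C/G (Tv).
Of the 5 differences, 2 transitions and 3 transversions over 40 sites: P = 2/40 = 0.050000, Q = 3/40 = 0.075000.
d = −0.5·ln(0.825000) − 0.25·ln(0.850000) = −0.5·(-0.192372) − 0.25·(-0.162519) = 0.1368.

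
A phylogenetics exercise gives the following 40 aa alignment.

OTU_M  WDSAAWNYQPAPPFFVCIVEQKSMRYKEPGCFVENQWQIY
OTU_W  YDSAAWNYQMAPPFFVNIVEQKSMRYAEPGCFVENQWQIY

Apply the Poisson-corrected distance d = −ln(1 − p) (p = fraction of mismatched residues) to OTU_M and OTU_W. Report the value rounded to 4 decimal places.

0.1054

Mismatches occur at site 1 (W/Y), site 10 (P/M), site 17 (C/N), site 27 (K/A).
p = 4/40 = 0.100000.
d = −ln(1 − 0.100000) = −ln(0.900000) = 0.1054.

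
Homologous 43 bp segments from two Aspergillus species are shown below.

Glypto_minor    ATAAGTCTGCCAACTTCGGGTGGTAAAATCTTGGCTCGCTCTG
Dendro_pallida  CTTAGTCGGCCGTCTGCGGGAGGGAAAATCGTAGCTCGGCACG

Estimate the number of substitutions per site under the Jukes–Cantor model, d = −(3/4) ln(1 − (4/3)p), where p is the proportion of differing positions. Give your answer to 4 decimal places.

Differing sites — 1:A/C; 3:A/T; 8:T/G; 12:A/G; 13:A/T; 16:T/G; 21:T/A; 24:T/G; 31:T/G; 33:G/A; 39:C/G; 40:T/C; 41:C/A; 42:T/C.
p = 14/43 = 0.325581.
d = −0.75 · ln(1 − (4/3)·0.325581) = −0.75 · ln(0.565892) = −0.75 · (-0.569352) = 0.4270.

0.4270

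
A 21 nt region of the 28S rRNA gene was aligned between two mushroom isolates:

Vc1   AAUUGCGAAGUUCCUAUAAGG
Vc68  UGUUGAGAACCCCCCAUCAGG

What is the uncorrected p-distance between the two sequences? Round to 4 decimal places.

Differing sites — 1:A/U; 2:A/G; 6:C/A; 10:G/C; 11:U/C; 12:U/C; 15:U/C; 18:A/C.
There are 8 differences over 21 sites, so p = 8/21 = 0.3810.

0.3810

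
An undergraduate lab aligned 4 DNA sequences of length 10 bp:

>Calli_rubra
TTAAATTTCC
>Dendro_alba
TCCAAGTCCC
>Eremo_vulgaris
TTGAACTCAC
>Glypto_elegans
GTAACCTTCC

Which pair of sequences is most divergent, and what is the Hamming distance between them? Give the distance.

Pairwise Hamming distances:
  Calli_rubra vs Dendro_alba: 4
  Calli_rubra vs Eremo_vulgaris: 4
  Calli_rubra vs Glypto_elegans: 3
  Dendro_alba vs Eremo_vulgaris: 4
  Dendro_alba vs Glypto_elegans: 6
  Eremo_vulgaris vs Glypto_elegans: 5
The largest is 6, between Dendro_alba and Glypto_elegans.

6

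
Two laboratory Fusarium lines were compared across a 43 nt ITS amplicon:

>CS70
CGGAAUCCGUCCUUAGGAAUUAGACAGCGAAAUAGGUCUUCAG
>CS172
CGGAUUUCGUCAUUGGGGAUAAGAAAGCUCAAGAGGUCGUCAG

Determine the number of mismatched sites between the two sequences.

11

Mismatches occur at site 5 (A↔U), site 7 (C↔U), site 12 (C↔A), site 15 (A↔G), site 18 (A↔G), site 21 (U↔A), site 25 (C↔A), site 29 (G↔U), site 30 (A↔C), site 33 (U↔G), site 39 (U↔G).
That gives 11 mismatches out of 43 aligned sites, so the Hamming distance is 11.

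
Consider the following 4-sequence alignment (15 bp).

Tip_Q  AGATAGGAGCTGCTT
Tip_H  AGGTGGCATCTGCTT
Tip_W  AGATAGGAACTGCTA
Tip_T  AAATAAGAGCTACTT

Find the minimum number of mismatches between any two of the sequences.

Pairwise Hamming distances:
  Tip_Q vs Tip_H: 4
  Tip_Q vs Tip_W: 2
  Tip_Q vs Tip_T: 3
  Tip_H vs Tip_W: 5
  Tip_H vs Tip_T: 7
  Tip_W vs Tip_T: 5
The smallest is 2, between Tip_Q and Tip_W.

2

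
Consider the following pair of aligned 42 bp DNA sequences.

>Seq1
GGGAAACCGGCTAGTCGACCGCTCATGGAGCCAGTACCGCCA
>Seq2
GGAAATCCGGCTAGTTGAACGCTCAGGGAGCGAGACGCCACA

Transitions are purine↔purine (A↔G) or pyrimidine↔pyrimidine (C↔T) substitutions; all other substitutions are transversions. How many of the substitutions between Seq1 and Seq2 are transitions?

2

Mismatches occur at site 3 (G/A, transition), site 6 (A/T, transversion), site 16 (C/T, transition), site 19 (C/A, transversion), site 26 (T/G, transversion), site 32 (C/G, transversion), site 35 (T/A, transversion), site 36 (A/C, transversion), site 37 (C/G, transversion), site 39 (G/C, transversion), site 40 (C/A, transversion).
Of the 11 differences, 2 transitions and 9 transversions, so the answer is 2.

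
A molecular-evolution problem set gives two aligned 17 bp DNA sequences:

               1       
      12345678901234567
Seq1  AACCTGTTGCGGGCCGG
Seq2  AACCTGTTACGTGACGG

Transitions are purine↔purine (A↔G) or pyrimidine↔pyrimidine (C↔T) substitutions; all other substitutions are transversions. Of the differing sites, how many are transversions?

2

Mismatches occur at site 9 (G→A, transition), site 12 (G→T, transversion), site 14 (C→A, transversion).
Of the 3 differences, 1 transition and 2 transversions, so the answer is 2.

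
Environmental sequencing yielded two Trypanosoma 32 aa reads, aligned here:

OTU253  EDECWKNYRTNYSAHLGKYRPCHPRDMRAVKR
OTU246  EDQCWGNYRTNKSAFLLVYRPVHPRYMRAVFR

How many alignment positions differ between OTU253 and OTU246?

9

Mismatches occur at site 3 (E/Q), site 6 (K/G), site 12 (Y/K), site 15 (H/F), site 17 (G/L), site 18 (K/V), site 22 (C/V), site 26 (D/Y), site 31 (K/F).
That gives 9 mismatches out of 32 aligned sites, so the Hamming distance is 9.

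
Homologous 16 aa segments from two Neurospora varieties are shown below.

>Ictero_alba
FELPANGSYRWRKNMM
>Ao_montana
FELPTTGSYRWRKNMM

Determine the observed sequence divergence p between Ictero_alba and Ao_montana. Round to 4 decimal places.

0.1250

Mismatches occur at site 5 (A→T), site 6 (N→T).
There are 2 differences over 16 sites, so p = 2/16 = 0.1250.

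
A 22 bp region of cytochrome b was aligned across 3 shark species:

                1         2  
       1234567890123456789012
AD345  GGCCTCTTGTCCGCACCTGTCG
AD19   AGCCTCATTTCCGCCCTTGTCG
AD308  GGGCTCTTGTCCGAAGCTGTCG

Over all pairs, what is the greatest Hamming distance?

Pairwise Hamming distances:
  AD345 vs AD19: 5
  AD345 vs AD308: 3
  AD19 vs AD308: 8
The largest is 8, between AD19 and AD308.

8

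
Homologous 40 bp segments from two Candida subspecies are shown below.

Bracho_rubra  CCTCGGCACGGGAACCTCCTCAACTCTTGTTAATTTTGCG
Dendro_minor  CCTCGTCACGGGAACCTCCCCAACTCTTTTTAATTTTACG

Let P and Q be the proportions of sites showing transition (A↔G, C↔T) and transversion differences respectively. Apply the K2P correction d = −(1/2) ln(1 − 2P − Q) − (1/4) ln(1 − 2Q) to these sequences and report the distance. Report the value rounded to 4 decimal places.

0.1076

Differing sites — 6:G/T (Tv); 20:T/C (Ti); 29:G/T (Tv); 38:G/A (Ti).
Of the 4 differences, 2 transitions and 2 transversions over 40 sites: P = 2/40 = 0.050000, Q = 2/40 = 0.050000.
d = −0.5·ln(0.850000) − 0.25·ln(0.900000) = −0.5·(-0.162519) − 0.25·(-0.105361) = 0.1076.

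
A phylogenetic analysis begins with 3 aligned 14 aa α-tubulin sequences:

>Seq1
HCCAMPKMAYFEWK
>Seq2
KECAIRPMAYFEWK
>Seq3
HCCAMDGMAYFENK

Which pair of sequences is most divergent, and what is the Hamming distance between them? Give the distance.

6

Pairwise Hamming distances:
  Seq1 vs Seq2: 5
  Seq1 vs Seq3: 3
  Seq2 vs Seq3: 6
The largest is 6, between Seq2 and Seq3.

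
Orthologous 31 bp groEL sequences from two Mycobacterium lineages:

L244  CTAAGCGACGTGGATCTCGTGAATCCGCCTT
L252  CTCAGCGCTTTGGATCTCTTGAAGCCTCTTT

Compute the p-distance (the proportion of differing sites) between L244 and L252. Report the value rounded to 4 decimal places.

Differing sites — 3:A/C; 8:A/C; 9:C/T; 10:G/T; 19:G/T; 24:T/G; 27:G/T; 29:C/T.
There are 8 differences over 31 sites, so p = 8/31 = 0.2581.

0.2581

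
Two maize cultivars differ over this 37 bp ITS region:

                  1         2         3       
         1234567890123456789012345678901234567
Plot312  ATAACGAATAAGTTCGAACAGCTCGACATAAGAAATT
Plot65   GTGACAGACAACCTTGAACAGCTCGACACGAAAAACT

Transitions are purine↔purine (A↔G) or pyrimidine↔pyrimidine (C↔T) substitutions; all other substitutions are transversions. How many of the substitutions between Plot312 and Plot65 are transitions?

11

Mismatches occur at site 1 (A/G, transition), site 3 (A/G, transition), site 6 (G/A, transition), site 7 (A/G, transition), site 9 (T/C, transition), site 12 (G/C, transversion), site 13 (T/C, transition), site 15 (C/T, transition), site 29 (T/C, transition), site 30 (A/G, transition), site 32 (G/A, transition), site 36 (T/C, transition).
Of the 12 differences, 11 transitions and 1 transversion, so the answer is 11.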